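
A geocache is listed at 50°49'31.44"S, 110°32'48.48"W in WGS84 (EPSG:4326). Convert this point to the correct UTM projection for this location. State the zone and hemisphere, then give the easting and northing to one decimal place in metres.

Longitude -110.5468° lies in the 6° band [-114°, -108°), giving zone 12; latitude is south of the equator, so 12S.
Zone 12 central meridian λ₀ = 6×12 − 183 = -111°; Δλ = +0.4532°.
Transverse Mercator on WGS84 with k₀ = 0.9996 gives E = 531919.999 m, N = 4369493.133 m.

Zone 12S: E 531920.0 m, N 4369493.1 m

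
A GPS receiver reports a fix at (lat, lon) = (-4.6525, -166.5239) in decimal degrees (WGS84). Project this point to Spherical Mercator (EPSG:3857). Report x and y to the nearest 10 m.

Web Mercator is spherical with R = a = 6378137 m.
x = R·λ = 6378137 × -2.906390338 = -18537355.753 m.
y = R·ln tan(π/4 + φ/2) = 6378137 × -0.081290827 = -518484.030 m.

x -18537360 m, y -518480 m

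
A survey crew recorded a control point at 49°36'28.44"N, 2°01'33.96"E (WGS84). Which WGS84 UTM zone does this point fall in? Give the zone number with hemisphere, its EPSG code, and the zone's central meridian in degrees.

Zone 31N (EPSG:32631), central meridian 3°

UTM zone = ⌊(λ + 180)/6⌋ + 1; 2.0261° ∈ [0°, 6°) → zone 31.
Hemisphere: N (φ ≥ 0).
Central meridian λ₀ = 6×31 − 183 = 3°.
EPSG code: 32631.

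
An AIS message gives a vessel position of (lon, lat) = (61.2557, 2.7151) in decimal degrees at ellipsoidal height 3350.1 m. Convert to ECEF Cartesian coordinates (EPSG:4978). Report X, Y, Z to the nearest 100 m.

WGS84: a = 6378137 m, e² = 0.006694380; N(φ) = a/√(1−e²sin²φ) = 6378184.905 m.
X = (N+h)·cosφ·cosλ = 3065444.995 m; Y = (N+h)·cosφ·sinλ = 5588886.822 m; Z = (N(1−e²)+h)·sinφ = 300268.815 m.

X 3065400 m, Y 5588900 m, Z 300300 m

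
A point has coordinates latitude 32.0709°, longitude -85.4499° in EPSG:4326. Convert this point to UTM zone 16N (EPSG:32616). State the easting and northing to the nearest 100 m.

Zone 16 central meridian λ₀ = 6×16 − 183 = -87°; Δλ = +1.5501°.
Transverse Mercator on WGS84 with k₀ = 0.9996 gives E = 646310.295 m, N = 3549345.499 m.

E 646300 m, N 3549300 m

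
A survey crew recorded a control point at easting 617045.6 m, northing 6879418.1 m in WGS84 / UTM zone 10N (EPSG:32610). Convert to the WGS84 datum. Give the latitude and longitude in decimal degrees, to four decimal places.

Zone 10N: λ₀ = -123°, k₀ = 0.9996, false easting 500000 m.
Meridian distance M = (N − FN)/k₀ = 6882171.0 m.
Inverse transverse Mercator on WGS84 gives φ = 62.02890002°, λ = -120.76289939°.

lat 62.0289°, lon -120.7629°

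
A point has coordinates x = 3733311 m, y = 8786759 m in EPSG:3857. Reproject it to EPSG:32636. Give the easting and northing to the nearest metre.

E 528404 m, N 6840120 m

Web Mercator inverse (R = 6378137 m) → φ = 61.69320018°, λ = 33.53690332°.
UTM 36N forward: E = 528403.682 m, N = 6840120.279 m.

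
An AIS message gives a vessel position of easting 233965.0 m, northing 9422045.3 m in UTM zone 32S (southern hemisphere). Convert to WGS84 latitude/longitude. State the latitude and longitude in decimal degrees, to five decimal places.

lat -5.22420°, lon 6.60000°

Zone 32S: λ₀ = 9°, k₀ = 0.9996, false easting 500000 m, false northing 10000000 m.
Meridian distance M = (N − FN)/k₀ = -578186.0 m.
Inverse transverse Mercator on WGS84 gives φ = -5.22420030°, λ = 6.59999970°.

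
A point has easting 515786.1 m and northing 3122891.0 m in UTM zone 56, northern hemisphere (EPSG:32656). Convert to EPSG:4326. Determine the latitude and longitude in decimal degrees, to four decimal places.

Zone 56N: λ₀ = 153°, k₀ = 0.9996, false easting 500000 m.
Meridian distance M = (N − FN)/k₀ = 3124140.7 m.
Inverse transverse Mercator on WGS84 gives φ = 28.23180033°, λ = 153.16089976°.

lat 28.2318°, lon 153.1609°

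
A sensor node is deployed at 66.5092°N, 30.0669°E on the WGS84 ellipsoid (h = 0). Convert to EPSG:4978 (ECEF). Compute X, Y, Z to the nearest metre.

WGS84: a = 6378137 m, e² = 0.006694380; N(φ) = a/√(1−e²sin²φ) = 6396170.051 m.
X = (N+h)·cosφ·cosλ = 2206463.439 m; Y = (N+h)·cosφ·sinλ = 1277339.676 m; Z = (N(1−e²)+h)·sinφ = 5826811.857 m.

X 2206463 m, Y 1277340 m, Z 5826812 m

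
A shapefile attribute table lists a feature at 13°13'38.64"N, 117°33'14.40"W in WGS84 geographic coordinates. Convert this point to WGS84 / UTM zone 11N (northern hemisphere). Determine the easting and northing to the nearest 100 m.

Zone 11 central meridian λ₀ = 6×11 − 183 = -117°; Δλ = -0.5540°.
Transverse Mercator on WGS84 with k₀ = 0.9996 gives E = 439977.810 m, N = 1462349.652 m.

E 440000 m, N 1462300 m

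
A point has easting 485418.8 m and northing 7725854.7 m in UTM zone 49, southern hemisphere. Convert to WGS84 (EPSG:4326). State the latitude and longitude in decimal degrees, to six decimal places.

Zone 49S: λ₀ = 111°, k₀ = 0.9996, false easting 500000 m, false northing 10000000 m.
Meridian distance M = (N − FN)/k₀ = -2275055.3 m.
Inverse transverse Mercator on WGS84 gives φ = -20.56620025°, λ = 110.86010044°.

lat -20.566200°, lon 110.860100°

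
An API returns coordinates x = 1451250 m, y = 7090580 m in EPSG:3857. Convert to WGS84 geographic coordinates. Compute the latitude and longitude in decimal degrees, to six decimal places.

R = 6378137 m. λ = x/R = 13.03680056°.
φ = 2·arctan(exp(y/R)) − 90° = 2·arctan(3.03952) − 90° = 53.57770017°.

lat 53.577700°, lon 13.036801°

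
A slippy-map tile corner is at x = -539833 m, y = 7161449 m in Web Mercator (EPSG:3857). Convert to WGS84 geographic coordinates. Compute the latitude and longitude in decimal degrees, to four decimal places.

R = 6378137 m. λ = x/R = -4.84940235°.
φ = 2·arctan(exp(y/R)) − 90° = 2·arctan(3.07348) − 90° = 53.95399866°.

lat 53.9540°, lon -4.8494°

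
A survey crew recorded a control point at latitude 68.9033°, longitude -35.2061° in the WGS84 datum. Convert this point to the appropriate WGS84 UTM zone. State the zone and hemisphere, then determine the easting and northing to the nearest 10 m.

Longitude -35.2061° lies in the 6° band [-36°, -30°), giving zone 25; latitude is north of the equator, so 25N.
Zone 25 central meridian λ₀ = 6×25 − 183 = -33°; Δλ = -2.2061°.
Transverse Mercator on WGS84 with k₀ = 0.9996 gives E = 411397.496 m, N = 7645171.397 m.

Zone 25N: E 411400 m, N 7645170 m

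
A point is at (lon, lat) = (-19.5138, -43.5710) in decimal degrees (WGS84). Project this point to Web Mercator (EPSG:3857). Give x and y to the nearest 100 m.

x -2172300 m, y -5399300 m

Web Mercator is spherical with R = a = 6378137 m.
x = R·λ = 6378137 × -0.340580060 = -2172266.279 m.
y = R·ln tan(π/4 + φ/2) = 6378137 × -0.846531157 = -5399291.694 m.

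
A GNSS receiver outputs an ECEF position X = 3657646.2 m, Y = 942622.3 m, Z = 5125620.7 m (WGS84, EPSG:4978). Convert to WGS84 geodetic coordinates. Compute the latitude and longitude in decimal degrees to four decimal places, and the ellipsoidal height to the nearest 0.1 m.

lat 53.7964°, lon 14.4514°, h 2762.9 m

λ = atan2(Y, X) = 14.45139973°; p = √(X²+Y²) = 3777156.7 m.
Bowring's method on WGS84 (a = 6378137 m, b = 6356752.314 m) gives φ = 53.79639980°, h = 2762.855 m.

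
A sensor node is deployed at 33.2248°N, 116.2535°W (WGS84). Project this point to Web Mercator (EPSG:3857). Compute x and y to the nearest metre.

Web Mercator is spherical with R = a = 6378137 m.
x = R·λ = 6378137 × -2.029006342 = -12941280.423 m.
y = R·ln tan(π/4 + φ/2) = 6378137 × 0.615411767 = 3925180.558 m.

x -12941280 m, y 3925181 m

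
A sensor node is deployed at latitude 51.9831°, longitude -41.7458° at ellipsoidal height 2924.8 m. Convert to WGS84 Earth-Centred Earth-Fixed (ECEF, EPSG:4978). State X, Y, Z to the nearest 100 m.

WGS84: a = 6378137 m, e² = 0.006694380; N(φ) = a/√(1−e²sin²φ) = 6391429.119 m.
X = (N+h)·cosφ·cosλ = 2938347.795 m; Y = (N+h)·cosφ·sinλ = -2622188.725 m; Z = (N(1−e²)+h)·sinφ = 5003949.670 m.

X 2938300 m, Y -2622200 m, Z 5003900 m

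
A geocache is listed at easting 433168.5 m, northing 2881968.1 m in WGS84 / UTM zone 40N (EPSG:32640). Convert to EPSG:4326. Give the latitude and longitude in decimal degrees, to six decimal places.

lat 26.055200°, lon 56.331900°

Zone 40N: λ₀ = 57°, k₀ = 0.9996, false easting 500000 m.
Meridian distance M = (N − FN)/k₀ = 2883121.3 m.
Inverse transverse Mercator on WGS84 gives φ = 26.05520032°, λ = 56.33190048°.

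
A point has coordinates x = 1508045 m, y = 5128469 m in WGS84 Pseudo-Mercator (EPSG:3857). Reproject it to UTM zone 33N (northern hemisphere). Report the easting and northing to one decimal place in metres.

Web Mercator inverse (R = 6378137 m) → φ = 41.78259730°, λ = 13.54699873°.
UTM 33N forward: E = 379255.691 m, N = 4626658.953 m.

E 379255.7 m, N 4626659.0 m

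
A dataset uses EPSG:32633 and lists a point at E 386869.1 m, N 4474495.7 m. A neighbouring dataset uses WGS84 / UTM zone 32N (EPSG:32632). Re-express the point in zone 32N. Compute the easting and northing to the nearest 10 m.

UTM 33N → geographic: φ = 40.41339979°, λ = 13.66660036°.
UTM 32N (λ₀ = 9°) forward: E = 895997.462 m, N = 4484109.567 m.

E 896000 m, N 4484110 m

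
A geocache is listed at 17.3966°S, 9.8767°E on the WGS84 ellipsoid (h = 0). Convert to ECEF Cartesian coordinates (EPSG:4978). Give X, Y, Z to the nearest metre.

X 5997978 m, Y 1044302 m, Z -1894763 m

WGS84: a = 6378137 m, e² = 0.006694380; N(φ) = a/√(1−e²sin²φ) = 6380046.262 m.
X = (N+h)·cosφ·cosλ = 5997978.261 m; Y = (N+h)·cosφ·sinλ = 1044301.517 m; Z = (N(1−e²)+h)·sinφ = -1894763.061 m.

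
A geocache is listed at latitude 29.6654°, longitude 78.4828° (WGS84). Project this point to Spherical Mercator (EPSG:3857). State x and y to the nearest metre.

x 8736665 m, y 3460612 m

Web Mercator is spherical with R = a = 6378137 m.
x = R·λ = 6378137 × 1.369783266 = 8736665.332 m.
y = R·ln tan(π/4 + φ/2) = 6378137 × 0.542574146 = 3460612.234 m.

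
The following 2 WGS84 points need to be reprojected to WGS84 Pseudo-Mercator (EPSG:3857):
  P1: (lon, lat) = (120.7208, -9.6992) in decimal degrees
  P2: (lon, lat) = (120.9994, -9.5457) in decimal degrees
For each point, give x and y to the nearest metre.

Web Mercator: x = R·λ, y = R·ln tan(π/4+φ/2), R = 6378137 m.
P1 (-9.6992°, 120.7208°) → (13438577.984, -1084904.085) m.
P2 (-9.5457°, 120.9994°) → (13469591.594, -1067572.696) m.

P1: x 13438578 m, y -1084904 m; P2: x 13469592 m, y -1067573 m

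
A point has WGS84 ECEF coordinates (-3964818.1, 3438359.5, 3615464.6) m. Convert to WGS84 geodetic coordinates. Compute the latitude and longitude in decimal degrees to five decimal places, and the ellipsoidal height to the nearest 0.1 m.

lat 34.74350°, lon 139.06760°, h 1655.8 m

λ = atan2(Y, X) = 139.06759977°; p = √(X²+Y²) = 5248056.7 m.
Bowring's method on WGS84 (a = 6378137 m, b = 6356752.314 m) gives φ = 34.74350028°, h = 1655.770 m.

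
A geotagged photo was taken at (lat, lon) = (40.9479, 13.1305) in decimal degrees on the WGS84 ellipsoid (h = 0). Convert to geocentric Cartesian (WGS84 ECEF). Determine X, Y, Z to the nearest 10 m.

X 4698250 m, Y 1095950 m, Z 4158050 m

WGS84: a = 6378137 m, e² = 0.006694380; N(φ) = a/√(1−e²sin²φ) = 6387326.427 m.
X = (N+h)·cosφ·cosλ = 4698252.221 m; Y = (N+h)·cosφ·sinλ = 1095954.302 m; Z = (N(1−e²)+h)·sinφ = 4158054.815 m.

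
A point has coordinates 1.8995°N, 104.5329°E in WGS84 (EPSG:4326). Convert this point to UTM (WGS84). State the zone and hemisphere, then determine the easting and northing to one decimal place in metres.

Zone 48N: E 448051.3 m, N 209959.6 m

Longitude 104.5329° lies in the 6° band [102°, 108°), giving zone 48; latitude is north of the equator, so 48N.
Zone 48 central meridian λ₀ = 6×48 − 183 = 105°; Δλ = -0.4671°.
Transverse Mercator on WGS84 with k₀ = 0.9996 gives E = 448051.257 m, N = 209959.614 m.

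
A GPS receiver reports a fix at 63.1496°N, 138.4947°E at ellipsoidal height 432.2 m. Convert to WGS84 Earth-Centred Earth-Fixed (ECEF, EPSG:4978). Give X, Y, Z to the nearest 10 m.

X -2163310 m, Y 1914290 m, Z 5667910 m

WGS84: a = 6378137 m, e² = 0.006694380; N(φ) = a/√(1−e²sin²φ) = 6395198.913 m.
X = (N+h)·cosφ·cosλ = -2163306.534 m; Y = (N+h)·cosφ·sinλ = 1914288.721 m; Z = (N(1−e²)+h)·sinφ = 5667914.543 m.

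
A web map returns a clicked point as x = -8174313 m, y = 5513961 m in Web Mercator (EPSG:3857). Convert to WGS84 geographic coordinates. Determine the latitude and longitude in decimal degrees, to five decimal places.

lat 44.31270°, lon -73.43110°

R = 6378137 m. λ = x/R = -73.43110305°.
φ = 2·arctan(exp(y/R)) − 90° = 2·arctan(2.37384) − 90° = 44.31269717°.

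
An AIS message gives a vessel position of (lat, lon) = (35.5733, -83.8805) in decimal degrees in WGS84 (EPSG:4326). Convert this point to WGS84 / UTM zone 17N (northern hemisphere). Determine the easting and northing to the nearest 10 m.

Zone 17 central meridian λ₀ = 6×17 − 183 = -81°; Δλ = -2.8805°.
Transverse Mercator on WGS84 with k₀ = 0.9996 gives E = 238960.243 m, N = 3940442.034 m.

E 238960 m, N 3940440 m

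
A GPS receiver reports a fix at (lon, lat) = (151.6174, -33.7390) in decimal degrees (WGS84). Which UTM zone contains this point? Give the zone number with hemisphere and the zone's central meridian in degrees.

UTM zone = ⌊(λ + 180)/6⌋ + 1; 151.6174° ∈ [150°, 156°) → zone 56.
Hemisphere: S (φ < 0).
Central meridian λ₀ = 6×56 − 183 = 153°.

Zone 56S, central meridian 153°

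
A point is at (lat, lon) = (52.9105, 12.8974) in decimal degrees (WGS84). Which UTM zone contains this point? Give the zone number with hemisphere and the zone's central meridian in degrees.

Zone 33N, central meridian 15°

UTM zone = ⌊(λ + 180)/6⌋ + 1; 12.8974° ∈ [12°, 18°) → zone 33.
Hemisphere: N (φ ≥ 0).
Central meridian λ₀ = 6×33 − 183 = 15°.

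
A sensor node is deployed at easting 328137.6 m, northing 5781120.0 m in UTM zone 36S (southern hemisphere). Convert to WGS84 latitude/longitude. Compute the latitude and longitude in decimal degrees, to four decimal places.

Zone 36S: λ₀ = 33°, k₀ = 0.9996, false easting 500000 m, false northing 10000000 m.
Meridian distance M = (N − FN)/k₀ = -4220568.2 m.
Inverse transverse Mercator on WGS84 gives φ = -38.10139974°, λ = 31.03989991°.

lat -38.1014°, lon 31.0399°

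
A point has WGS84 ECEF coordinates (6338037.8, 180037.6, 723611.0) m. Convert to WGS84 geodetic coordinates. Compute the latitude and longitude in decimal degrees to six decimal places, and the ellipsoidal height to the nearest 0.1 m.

lat 6.554100°, lon 1.627100°, h 3890.6 m

λ = atan2(Y, X) = 1.62710003°; p = √(X²+Y²) = 6340594.3 m.
Bowring's method on WGS84 (a = 6378137 m, b = 6356752.314 m) gives φ = 6.55409999°, h = 3890.600 m.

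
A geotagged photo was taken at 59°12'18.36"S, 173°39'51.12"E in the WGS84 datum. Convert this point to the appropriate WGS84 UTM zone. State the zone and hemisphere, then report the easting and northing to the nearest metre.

Longitude 173.6642° lies in the 6° band [168°, 174°), giving zone 59; latitude is south of the equator, so 59S.
Zone 59 central meridian λ₀ = 6×59 − 183 = 171°; Δλ = +2.6642°.
Transverse Mercator on WGS84 with k₀ = 0.9996 gives E = 652127.109 m, N = 3434070.578 m.

Zone 59S: E 652127 m, N 3434071 m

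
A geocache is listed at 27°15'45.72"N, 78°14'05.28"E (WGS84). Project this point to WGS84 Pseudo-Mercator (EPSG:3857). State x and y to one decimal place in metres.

x 8709058.1 m, y 3156331.2 m

Web Mercator is spherical with R = a = 6378137 m.
x = R·λ = 6378137 × 1.365454850 = 8709058.098 m.
y = R·ln tan(π/4 + φ/2) = 6378137 × 0.494867256 = 3156331.155 m.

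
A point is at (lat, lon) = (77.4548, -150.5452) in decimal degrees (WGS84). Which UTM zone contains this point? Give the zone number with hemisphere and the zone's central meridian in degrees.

UTM zone = ⌊(λ + 180)/6⌋ + 1; -150.5452° ∈ [-156°, -150°) → zone 5.
Hemisphere: N (φ ≥ 0).
Central meridian λ₀ = 6×5 − 183 = -153°.

Zone 5N, central meridian -153°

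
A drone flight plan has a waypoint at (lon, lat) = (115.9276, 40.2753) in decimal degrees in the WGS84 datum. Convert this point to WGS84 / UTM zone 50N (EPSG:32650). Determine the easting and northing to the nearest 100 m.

E 408800 m, N 4458900 m

Zone 50 central meridian λ₀ = 6×50 − 183 = 117°; Δλ = -1.0724°.
Transverse Mercator on WGS84 with k₀ = 0.9996 gives E = 408828.047 m, N = 4458865.168 m.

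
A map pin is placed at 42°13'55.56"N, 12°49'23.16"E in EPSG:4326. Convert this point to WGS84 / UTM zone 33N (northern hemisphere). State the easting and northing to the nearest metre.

E 320367 m, N 4677841 m

Zone 33 central meridian λ₀ = 6×33 − 183 = 15°; Δλ = -2.1769°.
Transverse Mercator on WGS84 with k₀ = 0.9996 gives E = 320366.703 m, N = 4677840.790 m.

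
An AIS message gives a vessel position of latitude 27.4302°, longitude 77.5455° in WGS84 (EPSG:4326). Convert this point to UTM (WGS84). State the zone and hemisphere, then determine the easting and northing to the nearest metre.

Longitude 77.5455° lies in the 6° band [72°, 78°), giving zone 43; latitude is north of the equator, so 43N.
Zone 43 central meridian λ₀ = 6×43 − 183 = 75°; Δλ = +2.5455°.
Transverse Mercator on WGS84 with k₀ = 0.9996 gives E = 751632.090 m, N = 3036661.397 m.

Zone 43N: E 751632 m, N 3036661 m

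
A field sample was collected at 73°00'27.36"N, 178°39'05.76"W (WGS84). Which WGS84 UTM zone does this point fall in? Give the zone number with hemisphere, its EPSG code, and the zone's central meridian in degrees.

Zone 1N (EPSG:32601), central meridian -177°

UTM zone = ⌊(λ + 180)/6⌋ + 1; -178.6516° ∈ [-180°, -174°) → zone 1.
Hemisphere: N (φ ≥ 0).
Central meridian λ₀ = 6×1 − 183 = -177°.
EPSG code: 32601.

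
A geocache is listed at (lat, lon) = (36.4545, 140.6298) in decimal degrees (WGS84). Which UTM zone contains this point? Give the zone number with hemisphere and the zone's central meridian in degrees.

UTM zone = ⌊(λ + 180)/6⌋ + 1; 140.6298° ∈ [138°, 144°) → zone 54.
Hemisphere: N (φ ≥ 0).
Central meridian λ₀ = 6×54 − 183 = 141°.

Zone 54N, central meridian 141°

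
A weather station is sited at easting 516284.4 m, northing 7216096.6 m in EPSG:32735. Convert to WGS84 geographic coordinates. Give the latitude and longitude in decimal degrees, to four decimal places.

lat -25.1711°, lon 27.1616°

Zone 35S: λ₀ = 27°, k₀ = 0.9996, false easting 500000 m, false northing 10000000 m.
Meridian distance M = (N − FN)/k₀ = -2785017.4 m.
Inverse transverse Mercator on WGS84 gives φ = -25.17110007°, λ = 27.16160032°.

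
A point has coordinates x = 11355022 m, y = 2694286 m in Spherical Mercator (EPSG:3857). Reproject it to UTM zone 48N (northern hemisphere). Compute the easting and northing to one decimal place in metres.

Web Mercator inverse (R = 6378137 m) → φ = 23.51390336°, λ = 102.00389814°.
UTM 48N forward: E = 194033.863 m, N = 2603604.228 m.

E 194033.9 m, N 2603604.2 m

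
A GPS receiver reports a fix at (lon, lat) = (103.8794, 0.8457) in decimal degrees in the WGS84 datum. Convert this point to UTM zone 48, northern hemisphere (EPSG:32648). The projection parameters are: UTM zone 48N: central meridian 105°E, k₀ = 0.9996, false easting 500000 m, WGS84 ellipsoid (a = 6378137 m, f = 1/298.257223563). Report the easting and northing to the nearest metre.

Zone 48 central meridian λ₀ = 6×48 − 183 = 105°; Δλ = -1.1206°.
Transverse Mercator on WGS84 with k₀ = 0.9996 gives E = 375310.769 m, N = 93493.327 m.

E 375311 m, N 93493 m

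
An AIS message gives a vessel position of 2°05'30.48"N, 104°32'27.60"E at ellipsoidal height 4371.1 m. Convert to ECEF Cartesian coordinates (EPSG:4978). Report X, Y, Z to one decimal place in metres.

WGS84: a = 6378137 m, e² = 0.006694380; N(φ) = a/√(1−e²sin²φ) = 6378165.443 m.
X = (N+h)·cosφ·cosλ = -1601413.037 m; Y = (N+h)·cosφ·sinλ = 6173975.656 m; Z = (N(1−e²)+h)·sinφ = 231408.470 m.

X -1601413.0 m, Y 6173975.7 m, Z 231408.5 m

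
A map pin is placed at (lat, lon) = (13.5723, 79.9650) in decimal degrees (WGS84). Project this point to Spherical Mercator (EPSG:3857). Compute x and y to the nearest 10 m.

Web Mercator is spherical with R = a = 6378137 m.
x = R·λ = 6378137 × 1.395652536 = 8901663.081 m.
y = R·ln tan(π/4 + φ/2) = 6378137 × 0.239128259 = 1525192.798 m.

x 8901660 m, y 1525190 m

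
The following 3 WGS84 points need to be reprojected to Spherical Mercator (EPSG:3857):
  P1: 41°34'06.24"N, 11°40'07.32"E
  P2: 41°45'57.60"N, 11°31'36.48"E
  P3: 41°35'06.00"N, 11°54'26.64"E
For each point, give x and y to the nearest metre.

Web Mercator: x = R·λ, y = R·ln tan(π/4+φ/2), R = 6378137 m.
P1 (41.5684°, 11.6687°) → (1298953.742, 5096545.517) m.
P2 (41.7660°, 11.5268°) → (1283157.506, 5125991.573) m.
P3 (41.5850°, 11.9074°) → (1325525.705, 5099015.752) m.

P1: x 1298954 m, y 5096546 m; P2: x 1283158 m, y 5125992 m; P3: x 1325526 m, y 5099016 m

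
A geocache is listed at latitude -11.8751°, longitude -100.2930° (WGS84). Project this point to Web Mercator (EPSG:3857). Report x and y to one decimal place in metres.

Web Mercator is spherical with R = a = 6378137 m.
x = R·λ = 6378137 × -1.750443067 = -11164565.690 m.
y = R·ln tan(π/4 + φ/2) = 6378137 × -0.208759590 = -1331497.266 m.

x -11164565.7 m, y -1331497.3 m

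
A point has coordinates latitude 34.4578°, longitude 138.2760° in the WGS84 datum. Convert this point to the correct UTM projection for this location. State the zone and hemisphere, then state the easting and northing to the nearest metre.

Zone 54N: E 249768 m, N 3816285 m

Longitude 138.2760° lies in the 6° band [138°, 144°), giving zone 54; latitude is north of the equator, so 54N.
Zone 54 central meridian λ₀ = 6×54 − 183 = 141°; Δλ = -2.7240°.
Transverse Mercator on WGS84 with k₀ = 0.9996 gives E = 249767.833 m, N = 3816284.920 m.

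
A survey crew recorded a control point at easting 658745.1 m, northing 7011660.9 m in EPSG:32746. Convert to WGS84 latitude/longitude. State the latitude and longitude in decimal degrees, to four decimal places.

lat -27.0081°, lon 94.6000°

Zone 46S: λ₀ = 93°, k₀ = 0.9996, false easting 500000 m, false northing 10000000 m.
Meridian distance M = (N − FN)/k₀ = -2989534.9 m.
Inverse transverse Mercator on WGS84 gives φ = -27.00809989°, λ = 94.59999964°.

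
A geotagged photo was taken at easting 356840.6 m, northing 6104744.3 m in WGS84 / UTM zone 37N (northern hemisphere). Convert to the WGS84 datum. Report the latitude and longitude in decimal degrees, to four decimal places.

Zone 37N: λ₀ = 39°, k₀ = 0.9996, false easting 500000 m.
Meridian distance M = (N − FN)/k₀ = 6107187.2 m.
Inverse transverse Mercator on WGS84 gives φ = 55.06880031°, λ = 36.75799967°.

lat 55.0688°, lon 36.7580°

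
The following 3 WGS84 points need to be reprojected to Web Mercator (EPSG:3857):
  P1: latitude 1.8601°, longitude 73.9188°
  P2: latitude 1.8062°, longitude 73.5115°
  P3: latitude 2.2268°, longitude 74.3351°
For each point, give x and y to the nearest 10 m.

P1: x 8228600 m, y 207100 m; P2: x 8183260 m, y 201100 m; P3: x 8274950 m, y 247950 m

Web Mercator: x = R·λ, y = R·ln tan(π/4+φ/2), R = 6378137 m.
P1 (1.8601°, 73.9188°) → (8228603.176, 207101.768) m.
P2 (1.8062°, 73.5115°) → (8183262.747, 201098.575) m.
P3 (2.2268°, 74.3351°) → (8274945.480, 247948.671) m.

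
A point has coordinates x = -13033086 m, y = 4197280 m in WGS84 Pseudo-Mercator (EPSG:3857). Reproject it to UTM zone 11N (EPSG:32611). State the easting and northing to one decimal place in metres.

E 492885.2 m, N 3900260.2 m

Web Mercator inverse (R = 6378137 m) → φ = 35.24539829°, λ = -117.07820353°.
UTM 11N forward: E = 492885.168 m, N = 3900260.156 m.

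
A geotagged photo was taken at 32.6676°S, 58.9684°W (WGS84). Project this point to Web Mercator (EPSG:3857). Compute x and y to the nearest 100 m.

x -6564300 m, y -3851300 m

Web Mercator is spherical with R = a = 6378137 m.
x = R·λ = 6378137 × -1.029192735 = -6564332.261 m.
y = R·ln tan(π/4 + φ/2) = 6378137 × -0.603823041 = -3851266.081 m.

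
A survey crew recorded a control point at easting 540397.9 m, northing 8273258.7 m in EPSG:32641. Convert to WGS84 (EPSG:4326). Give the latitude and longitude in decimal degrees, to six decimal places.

Zone 41N: λ₀ = 63°, k₀ = 0.9996, false easting 500000 m.
Meridian distance M = (N − FN)/k₀ = 8276569.3 m.
Inverse transverse Mercator on WGS84 gives φ = 74.54460010°, λ = 64.35819966°.

lat 74.544600°, lon 64.358200°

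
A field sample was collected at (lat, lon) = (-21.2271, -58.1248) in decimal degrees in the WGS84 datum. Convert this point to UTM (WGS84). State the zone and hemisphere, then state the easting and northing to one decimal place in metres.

Zone 21S: E 383273.0 m, N 7652303.4 m

Longitude -58.1248° lies in the 6° band [-60°, -54°), giving zone 21; latitude is south of the equator, so 21S.
Zone 21 central meridian λ₀ = 6×21 − 183 = -57°; Δλ = -1.1248°.
Transverse Mercator on WGS84 with k₀ = 0.9996 gives E = 383273.039 m, N = 7652303.369 m.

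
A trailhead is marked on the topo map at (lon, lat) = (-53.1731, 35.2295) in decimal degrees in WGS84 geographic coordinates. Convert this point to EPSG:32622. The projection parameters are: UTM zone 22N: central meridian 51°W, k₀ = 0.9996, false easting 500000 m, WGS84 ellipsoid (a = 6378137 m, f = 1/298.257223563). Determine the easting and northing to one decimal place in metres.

Zone 22 central meridian λ₀ = 6×22 − 183 = -51°; Δλ = -2.1731°.
Transverse Mercator on WGS84 with k₀ = 0.9996 gives E = 302240.294 m, N = 3900658.202 m.

E 302240.3 m, N 3900658.2 m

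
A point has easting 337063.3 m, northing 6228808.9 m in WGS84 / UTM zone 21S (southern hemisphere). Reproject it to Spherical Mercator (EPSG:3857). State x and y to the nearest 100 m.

x -6541800 m, y -4038000 m

Unproject from UTM 21S (λ₀ = -57°) → φ = -34.06879981°, λ = -58.76570028°.
Web Mercator (R = 6378137 m): x = -6541767.831 m, y = -4038043.905 m.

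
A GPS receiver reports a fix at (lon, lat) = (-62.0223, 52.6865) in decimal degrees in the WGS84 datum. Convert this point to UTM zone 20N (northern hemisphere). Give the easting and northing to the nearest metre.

Zone 20 central meridian λ₀ = 6×20 − 183 = -63°; Δλ = +0.9777°.
Transverse Mercator on WGS84 with k₀ = 0.9996 gives E = 566087.234 m, N = 5837845.637 m.

E 566087 m, N 5837846 m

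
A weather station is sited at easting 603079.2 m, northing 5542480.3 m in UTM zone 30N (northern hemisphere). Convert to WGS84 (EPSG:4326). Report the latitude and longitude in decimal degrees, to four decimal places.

lat 50.0257°, lon -1.5609°

Zone 30N: λ₀ = -3°, k₀ = 0.9996, false easting 500000 m.
Meridian distance M = (N − FN)/k₀ = 5544698.2 m.
Inverse transverse Mercator on WGS84 gives φ = 50.02570016°, λ = -1.56090025°.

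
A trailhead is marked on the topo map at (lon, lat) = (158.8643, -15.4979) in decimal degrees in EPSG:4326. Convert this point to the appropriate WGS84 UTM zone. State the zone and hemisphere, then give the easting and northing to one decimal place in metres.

Zone 57S: E 485445.5 m, N 8286598.2 m

Longitude 158.8643° lies in the 6° band [156°, 162°), giving zone 57; latitude is south of the equator, so 57S.
Zone 57 central meridian λ₀ = 6×57 − 183 = 159°; Δλ = -0.1357°.
Transverse Mercator on WGS84 with k₀ = 0.9996 gives E = 485445.530 m, N = 8286598.238 m.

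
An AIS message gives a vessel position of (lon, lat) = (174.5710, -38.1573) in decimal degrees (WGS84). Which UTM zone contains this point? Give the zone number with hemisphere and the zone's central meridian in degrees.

Zone 60S, central meridian 177°

UTM zone = ⌊(λ + 180)/6⌋ + 1; 174.5710° ∈ [174°, 180°) → zone 60.
Hemisphere: S (φ < 0).
Central meridian λ₀ = 6×60 − 183 = 177°.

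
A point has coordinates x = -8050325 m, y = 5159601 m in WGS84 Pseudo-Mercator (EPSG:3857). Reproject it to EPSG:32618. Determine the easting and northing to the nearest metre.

E 722216 m, N 4652236 m

Web Mercator inverse (R = 6378137 m) → φ = 41.99079714°, λ = -72.31729990°.
UTM 18N forward: E = 722215.506 m, N = 4652236.176 m.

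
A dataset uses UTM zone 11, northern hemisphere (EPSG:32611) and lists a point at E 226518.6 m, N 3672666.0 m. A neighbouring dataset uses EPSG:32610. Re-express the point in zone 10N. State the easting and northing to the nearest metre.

UTM 11N → geographic: φ = 33.15829984°, λ = -119.93230038°.
UTM 10N (λ₀ = -123°) forward: E = 786114.203 m, N = 3673028.118 m.

E 786114 m, N 3673028 m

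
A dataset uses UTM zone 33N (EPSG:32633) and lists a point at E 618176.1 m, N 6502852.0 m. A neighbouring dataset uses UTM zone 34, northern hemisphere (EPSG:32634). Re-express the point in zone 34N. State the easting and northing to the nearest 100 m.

UTM 33N → geographic: φ = 58.64980013°, λ = 17.03650079°.
UTM 34N (λ₀ = 21°) forward: E = 270064.082 m, N = 6507854.232 m.

E 270100 m, N 6507900 m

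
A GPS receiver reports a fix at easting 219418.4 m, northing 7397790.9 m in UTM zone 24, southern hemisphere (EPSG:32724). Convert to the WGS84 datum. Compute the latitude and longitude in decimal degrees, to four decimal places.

Zone 24S: λ₀ = -39°, k₀ = 0.9996, false easting 500000 m, false northing 10000000 m.
Meridian distance M = (N − FN)/k₀ = -2603250.4 m.
Inverse transverse Mercator on WGS84 gives φ = -23.50589996°, λ = -41.74750022°.

lat -23.5059°, lon -41.7475°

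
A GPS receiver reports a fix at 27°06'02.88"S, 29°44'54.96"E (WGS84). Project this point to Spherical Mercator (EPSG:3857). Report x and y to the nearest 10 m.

x 3311600 m, y -3136070 m

Web Mercator is spherical with R = a = 6378137 m.
x = R·λ = 6378137 × 0.519211018 = 3311599.004 m.
y = R·ln tan(π/4 + φ/2) = 6378137 × -0.491690760 = -3136071.031 m.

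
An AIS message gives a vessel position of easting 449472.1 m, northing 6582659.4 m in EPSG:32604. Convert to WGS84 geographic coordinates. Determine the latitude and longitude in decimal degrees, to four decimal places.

Zone 4N: λ₀ = -159°, k₀ = 0.9996, false easting 500000 m.
Meridian distance M = (N − FN)/k₀ = 6585293.5 m.
Inverse transverse Mercator on WGS84 gives φ = 59.37960002°, λ = -159.88930040°.

lat 59.3796°, lon -159.8893°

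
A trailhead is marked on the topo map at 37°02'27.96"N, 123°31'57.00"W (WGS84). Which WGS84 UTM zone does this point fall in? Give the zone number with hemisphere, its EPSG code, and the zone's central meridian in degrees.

Zone 10N (EPSG:32610), central meridian -123°

UTM zone = ⌊(λ + 180)/6⌋ + 1; -123.5325° ∈ [-126°, -120°) → zone 10.
Hemisphere: N (φ ≥ 0).
Central meridian λ₀ = 6×10 − 183 = -123°.
EPSG code: 32610.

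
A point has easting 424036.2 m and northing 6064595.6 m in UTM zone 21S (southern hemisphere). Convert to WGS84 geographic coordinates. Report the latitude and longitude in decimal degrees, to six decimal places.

lat -35.559400°, lon -57.838200°

Zone 21S: λ₀ = -57°, k₀ = 0.9996, false easting 500000 m, false northing 10000000 m.
Meridian distance M = (N − FN)/k₀ = -3936979.2 m.
Inverse transverse Mercator on WGS84 gives φ = -35.55939983°, λ = -57.83819961°.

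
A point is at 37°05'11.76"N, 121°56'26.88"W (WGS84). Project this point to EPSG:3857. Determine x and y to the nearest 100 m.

x -13574400 m, y 4451200 m

Web Mercator is spherical with R = a = 6378137 m.
x = R·λ = 6378137 × -2.128268453 = -13574387.763 m.
y = R·ln tan(π/4 + φ/2) = 6378137 × 0.697881622 = 4451184.594 m.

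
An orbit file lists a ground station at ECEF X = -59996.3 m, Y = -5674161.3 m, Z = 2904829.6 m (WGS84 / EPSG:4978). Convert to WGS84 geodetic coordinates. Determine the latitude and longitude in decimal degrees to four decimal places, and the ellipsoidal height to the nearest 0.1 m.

λ = atan2(Y, X) = -90.60579996°; p = √(X²+Y²) = 5674478.5 m.
Bowring's method on WGS84 (a = 6378137 m, b = 6356752.314 m) gives φ = 27.26480021°, h = 1094.874 m.

lat 27.2648°, lon -90.6058°, h 1094.9 m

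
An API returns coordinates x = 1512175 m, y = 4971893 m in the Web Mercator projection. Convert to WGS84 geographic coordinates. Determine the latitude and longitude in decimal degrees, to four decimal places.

lat 40.7252°, lon 13.5841°

R = 6378137 m. λ = x/R = 13.58409915°.
φ = 2·arctan(exp(y/R)) − 90° = 2·arctan(2.18043) − 90° = 40.72520113°.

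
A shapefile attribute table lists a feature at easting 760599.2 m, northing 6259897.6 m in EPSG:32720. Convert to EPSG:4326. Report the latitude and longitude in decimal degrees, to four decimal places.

lat -33.7690°, lon -60.1861°

Zone 20S: λ₀ = -63°, k₀ = 0.9996, false easting 500000 m, false northing 10000000 m.
Meridian distance M = (N − FN)/k₀ = -3741599.0 m.
Inverse transverse Mercator on WGS84 gives φ = -33.76900041°, λ = -60.18609989°.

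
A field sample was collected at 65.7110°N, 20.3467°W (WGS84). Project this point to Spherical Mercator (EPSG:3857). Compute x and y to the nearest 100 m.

x -2265000 m, y 9798200 m

Web Mercator is spherical with R = a = 6378137 m.
x = R·λ = 6378137 × -0.355116907 = -2264984.283 m.
y = R·ln tan(π/4 + φ/2) = 6378137 × 1.536215673 = 9798194.026 m.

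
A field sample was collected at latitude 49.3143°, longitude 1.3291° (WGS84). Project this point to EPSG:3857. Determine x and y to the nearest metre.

x 147955 m, y 6328361 m

Web Mercator is spherical with R = a = 6378137 m.
x = R·λ = 6378137 × 0.023197171 = 147954.735 m.
y = R·ln tan(π/4 + φ/2) = 6378137 × 0.992195805 = 6328360.777 m.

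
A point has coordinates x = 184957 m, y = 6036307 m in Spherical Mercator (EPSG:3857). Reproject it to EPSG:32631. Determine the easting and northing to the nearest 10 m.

E 399340 m, N 5269840 m

Web Mercator inverse (R = 6378137 m) → φ = 47.57420013°, λ = 1.66149700°.
UTM 31N forward: E = 399335.675 m, N = 5269844.113 m.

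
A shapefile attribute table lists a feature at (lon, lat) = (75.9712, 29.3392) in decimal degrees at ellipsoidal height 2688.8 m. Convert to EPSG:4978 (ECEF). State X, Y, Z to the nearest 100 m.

WGS84: a = 6378137 m, e² = 0.006694380; N(φ) = a/√(1−e²sin²φ) = 6383268.602 m.
X = (N+h)·cosφ·cosλ = 1349459.704 m; Y = (N+h)·cosφ·sinλ = 5400820.677 m; Z = (N(1−e²)+h)·sinφ = 3108047.100 m.

X 1349500 m, Y 5400800 m, Z 3108000 m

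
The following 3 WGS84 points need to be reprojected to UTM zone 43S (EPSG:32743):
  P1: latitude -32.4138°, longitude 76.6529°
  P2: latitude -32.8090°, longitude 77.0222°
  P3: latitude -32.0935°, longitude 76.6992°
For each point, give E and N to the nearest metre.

P1: E 655429 m, N 6412494 m; P2: E 689328 m, N 6368076 m; P3: E 660346 m, N 6447937 m

UTM zone 43S: λ₀ = 75°, k₀ = 0.9996.
P1 (-32.4138°, 76.6529°) → (655429.231, 6412494.239) m.
P2 (-32.8090°, 77.0222°) → (689327.824, 6368076.225) m.
P3 (-32.0935°, 76.6992°) → (660345.749, 6447936.978) m.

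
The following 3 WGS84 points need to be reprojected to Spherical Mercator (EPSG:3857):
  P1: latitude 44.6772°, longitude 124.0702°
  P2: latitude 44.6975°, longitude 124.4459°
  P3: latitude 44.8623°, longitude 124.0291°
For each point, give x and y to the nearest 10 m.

Web Mercator: x = R·λ, y = R·ln tan(π/4+φ/2), R = 6378137 m.
P1 (44.6772°, 124.0702°) → (13811431.487, 5570845.583) m.
P2 (44.6975°, 124.4459°) → (13853254.219, 5574024.106) m.
P3 (44.8623°, 124.0291°) → (13806856.256, 5599869.427) m.

P1: x 13811430 m, y 5570850 m; P2: x 13853250 m, y 5574020 m; P3: x 13806860 m, y 5599870 m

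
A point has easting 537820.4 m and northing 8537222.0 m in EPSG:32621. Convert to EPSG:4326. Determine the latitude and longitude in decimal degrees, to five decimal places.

Zone 21N: λ₀ = -57°, k₀ = 0.9996, false easting 500000 m.
Meridian distance M = (N − FN)/k₀ = 8540638.3 m.
Inverse transverse Mercator on WGS84 gives φ = 76.91009965°, λ = -55.50390103°.

lat 76.91010°, lon -55.50390°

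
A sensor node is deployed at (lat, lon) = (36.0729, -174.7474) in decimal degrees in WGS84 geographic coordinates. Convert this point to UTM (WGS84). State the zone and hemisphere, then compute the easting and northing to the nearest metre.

Zone 1N: E 702851 m, N 3994383 m

Longitude -174.7474° lies in the 6° band [-180°, -174°), giving zone 1; latitude is north of the equator, so 1N.
Zone 1 central meridian λ₀ = 6×1 − 183 = -177°; Δλ = +2.2526°.
Transverse Mercator on WGS84 with k₀ = 0.9996 gives E = 702850.629 m, N = 3994382.817 m.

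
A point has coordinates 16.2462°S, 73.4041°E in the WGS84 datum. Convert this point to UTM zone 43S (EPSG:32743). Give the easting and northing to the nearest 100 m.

Zone 43 central meridian λ₀ = 6×43 − 183 = 75°; Δλ = -1.5959°.
Transverse Mercator on WGS84 with k₀ = 0.9996 gives E = 329444.075 m, N = 8203166.387 m.

E 329400 m, N 8203200 m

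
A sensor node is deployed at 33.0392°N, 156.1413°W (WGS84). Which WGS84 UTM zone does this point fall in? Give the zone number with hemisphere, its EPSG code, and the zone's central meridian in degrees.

UTM zone = ⌊(λ + 180)/6⌋ + 1; -156.1413° ∈ [-162°, -156°) → zone 4.
Hemisphere: N (φ ≥ 0).
Central meridian λ₀ = 6×4 − 183 = -159°.
EPSG code: 32604.

Zone 4N (EPSG:32604), central meridian -159°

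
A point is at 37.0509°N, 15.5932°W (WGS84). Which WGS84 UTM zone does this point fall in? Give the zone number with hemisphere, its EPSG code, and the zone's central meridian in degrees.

UTM zone = ⌊(λ + 180)/6⌋ + 1; -15.5932° ∈ [-18°, -12°) → zone 28.
Hemisphere: N (φ ≥ 0).
Central meridian λ₀ = 6×28 − 183 = -15°.
EPSG code: 32628.

Zone 28N (EPSG:32628), central meridian -15°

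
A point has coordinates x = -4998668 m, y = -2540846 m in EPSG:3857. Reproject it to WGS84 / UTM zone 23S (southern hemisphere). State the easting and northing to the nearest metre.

Web Mercator inverse (R = 6378137 m) → φ = -22.24400276°, λ = -44.90379865°.
UTM 23S forward: E = 509912.911 m, N = 7540161.804 m.

E 509913 m, N 7540162 m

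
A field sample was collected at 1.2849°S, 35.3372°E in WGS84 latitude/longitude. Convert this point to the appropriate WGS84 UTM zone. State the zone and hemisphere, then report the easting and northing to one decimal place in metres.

Zone 36S: E 760079.4 m, N 9857860.7 m

Longitude 35.3372° lies in the 6° band [30°, 36°), giving zone 36; latitude is south of the equator, so 36S.
Zone 36 central meridian λ₀ = 6×36 − 183 = 33°; Δλ = +2.3372°.
Transverse Mercator on WGS84 with k₀ = 0.9996 gives E = 760079.438 m, N = 9857860.706 m.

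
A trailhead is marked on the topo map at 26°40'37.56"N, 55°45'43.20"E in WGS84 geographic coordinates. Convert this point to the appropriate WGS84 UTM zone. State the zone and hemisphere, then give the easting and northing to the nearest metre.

Longitude 55.7620° lies in the 6° band [54°, 60°), giving zone 40; latitude is north of the equator, so 40N.
Zone 40 central meridian λ₀ = 6×40 − 183 = 57°; Δλ = -1.2380°.
Transverse Mercator on WGS84 with k₀ = 0.9996 gives E = 376816.958 m, N = 2951269.463 m.

Zone 40N: E 376817 m, N 2951269 m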